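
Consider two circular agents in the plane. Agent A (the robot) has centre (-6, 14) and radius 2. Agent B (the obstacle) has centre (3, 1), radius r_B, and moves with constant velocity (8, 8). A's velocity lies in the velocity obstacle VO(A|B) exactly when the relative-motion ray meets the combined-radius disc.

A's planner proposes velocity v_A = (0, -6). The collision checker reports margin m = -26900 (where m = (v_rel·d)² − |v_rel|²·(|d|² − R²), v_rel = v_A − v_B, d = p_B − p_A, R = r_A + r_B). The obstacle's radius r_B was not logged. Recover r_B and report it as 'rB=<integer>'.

m = -26900
d = (9, -13);  v_rel = (-8, -14),  |v_rel|² = 260
v_rel×d = (-8)·(-13) − (-14)·(9) = 230
since m = R²·260 − 230²:  R² = (52900 + -26900) / 260 = 100
R = √100 = 10  ⇒  r_B = 10 − 2 = 8

rB=8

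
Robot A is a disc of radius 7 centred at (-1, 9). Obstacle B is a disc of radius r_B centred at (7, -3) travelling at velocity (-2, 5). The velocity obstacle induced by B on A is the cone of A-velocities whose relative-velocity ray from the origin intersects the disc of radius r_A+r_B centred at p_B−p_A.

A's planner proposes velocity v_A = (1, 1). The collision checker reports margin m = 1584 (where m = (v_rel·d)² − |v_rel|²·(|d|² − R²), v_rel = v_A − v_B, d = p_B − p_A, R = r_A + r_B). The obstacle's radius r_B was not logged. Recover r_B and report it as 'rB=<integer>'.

m = 1584
d = (8, -12);  v_rel = (3, -4),  |v_rel|² = 25
v_rel×d = (3)·(-12) − (-4)·(8) = -4
since m = R²·25 − (-4)²:  R² = (16 + 1584) / 25 = 64
R = √64 = 8  ⇒  r_B = 8 − 7 = 1

rB=1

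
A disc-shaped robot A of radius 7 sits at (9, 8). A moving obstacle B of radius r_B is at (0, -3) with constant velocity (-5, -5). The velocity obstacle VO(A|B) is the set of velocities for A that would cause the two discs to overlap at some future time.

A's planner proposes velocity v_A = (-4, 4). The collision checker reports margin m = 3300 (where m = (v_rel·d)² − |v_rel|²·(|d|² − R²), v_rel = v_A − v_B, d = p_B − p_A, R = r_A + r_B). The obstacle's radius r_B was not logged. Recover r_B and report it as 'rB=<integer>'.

m = 3300
d = (-9, -11);  v_rel = (1, 9),  |v_rel|² = 82
v_rel×d = (1)·(-11) − (9)·(-9) = 70
since m = R²·82 − 70²:  R² = (4900 + 3300) / 82 = 100
R = √100 = 10  ⇒  r_B = 10 − 7 = 3

rB=3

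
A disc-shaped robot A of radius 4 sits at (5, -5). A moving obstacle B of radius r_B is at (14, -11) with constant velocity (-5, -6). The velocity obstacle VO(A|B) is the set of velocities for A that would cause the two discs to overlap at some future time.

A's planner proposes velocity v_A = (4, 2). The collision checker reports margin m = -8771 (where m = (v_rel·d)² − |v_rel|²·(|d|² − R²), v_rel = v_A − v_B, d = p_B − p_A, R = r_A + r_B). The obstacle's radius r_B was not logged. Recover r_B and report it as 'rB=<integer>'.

m = -8771
d = (9, -6);  v_rel = (9, 8),  |v_rel|² = 145
v_rel×d = (9)·(-6) − (8)·(9) = -126
since m = R²·145 − (-126)²:  R² = (15876 + -8771) / 145 = 49
R = √49 = 7  ⇒  r_B = 7 − 4 = 3

rB=3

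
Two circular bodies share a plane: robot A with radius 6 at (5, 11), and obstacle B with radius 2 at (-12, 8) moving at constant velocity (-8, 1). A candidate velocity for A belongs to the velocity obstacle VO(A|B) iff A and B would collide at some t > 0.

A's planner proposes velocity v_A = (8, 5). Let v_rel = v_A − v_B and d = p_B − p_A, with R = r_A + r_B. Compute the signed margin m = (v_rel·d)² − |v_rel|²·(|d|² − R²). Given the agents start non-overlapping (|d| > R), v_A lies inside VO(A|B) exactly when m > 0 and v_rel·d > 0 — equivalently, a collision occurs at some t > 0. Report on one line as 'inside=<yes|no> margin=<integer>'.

d = (-17, -3),  |d|² = 298;  R = 6+2 = 8,  c = 298−8² = 234
v_rel = (16, 4),  |v_rel|² = 272;  v_rel·d = (16)·(-17) + (4)·(-3) = -284
272·t² + 568·t + 234 = 0  ⇒  m = (-284)² − 272·234 = 17008
m = 17008 > 0,  v_rel·d = -284 < 0  ⇒  outside

inside=no margin=17008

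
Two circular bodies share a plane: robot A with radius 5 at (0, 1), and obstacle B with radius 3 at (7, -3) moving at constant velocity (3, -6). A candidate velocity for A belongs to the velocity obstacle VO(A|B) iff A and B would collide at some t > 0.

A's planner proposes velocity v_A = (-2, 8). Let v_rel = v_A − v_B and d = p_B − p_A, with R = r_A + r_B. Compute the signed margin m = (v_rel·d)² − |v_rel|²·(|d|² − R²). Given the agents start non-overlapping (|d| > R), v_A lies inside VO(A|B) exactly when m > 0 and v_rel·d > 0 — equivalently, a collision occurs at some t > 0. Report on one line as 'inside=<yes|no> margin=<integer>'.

d = (7, -4),  |d|² = 65;  R = 5+3 = 8,  c = 65−8² = 1
v_rel = (-5, 14),  |v_rel|² = 221;  v_rel·d = (-5)·(7) + (14)·(-4) = -91
221·t² + 182·t + 1 = 0  ⇒  m = (-91)² − 221·1 = 8060
m = 8060 > 0,  v_rel·d = -91 < 0  ⇒  outside

inside=no margin=8060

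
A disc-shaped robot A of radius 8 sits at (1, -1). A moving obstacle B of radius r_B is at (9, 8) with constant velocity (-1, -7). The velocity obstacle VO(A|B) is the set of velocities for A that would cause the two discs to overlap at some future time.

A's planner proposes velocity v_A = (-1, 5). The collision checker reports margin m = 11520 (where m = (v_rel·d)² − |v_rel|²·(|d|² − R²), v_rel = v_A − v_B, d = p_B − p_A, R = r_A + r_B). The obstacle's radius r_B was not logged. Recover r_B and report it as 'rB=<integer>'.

m = 11520
d = (8, 9);  v_rel = (0, 12),  |v_rel|² = 144
v_rel×d = (0)·(9) − (12)·(8) = -96
since m = R²·144 − (-96)²:  R² = (9216 + 11520) / 144 = 144
R = √144 = 12  ⇒  r_B = 12 − 8 = 4

rB=4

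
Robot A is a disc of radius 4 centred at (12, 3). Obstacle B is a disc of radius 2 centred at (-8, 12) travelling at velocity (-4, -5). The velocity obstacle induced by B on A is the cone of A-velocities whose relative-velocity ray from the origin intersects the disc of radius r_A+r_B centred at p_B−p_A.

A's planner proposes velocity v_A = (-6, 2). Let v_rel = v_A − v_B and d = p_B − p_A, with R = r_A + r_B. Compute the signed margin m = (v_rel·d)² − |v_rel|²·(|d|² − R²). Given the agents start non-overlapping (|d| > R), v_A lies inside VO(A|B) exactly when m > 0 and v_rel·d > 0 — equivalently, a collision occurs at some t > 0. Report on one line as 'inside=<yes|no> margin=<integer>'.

d = (-20, 9),  |d|² = 481;  R = 4+2 = 6,  c = 481−6² = 445
v_rel = (-2, 7),  |v_rel|² = 53;  v_rel·d = (-2)·(-20) + (7)·(9) = 103
53·t² − 206·t + 445 = 0  ⇒  m = 103² − 53·445 = -12976
m = -12976 < 0,  v_rel·d = 103 > 0  ⇒  outside

inside=no margin=-12976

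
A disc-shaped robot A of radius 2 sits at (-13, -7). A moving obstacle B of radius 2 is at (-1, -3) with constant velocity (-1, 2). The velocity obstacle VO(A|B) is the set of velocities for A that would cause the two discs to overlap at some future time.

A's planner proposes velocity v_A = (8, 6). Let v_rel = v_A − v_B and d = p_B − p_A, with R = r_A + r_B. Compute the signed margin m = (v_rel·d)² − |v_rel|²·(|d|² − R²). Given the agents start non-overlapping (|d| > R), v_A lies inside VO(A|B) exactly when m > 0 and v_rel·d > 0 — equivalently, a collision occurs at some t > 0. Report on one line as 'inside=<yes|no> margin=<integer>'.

d = (12, 4),  |d|² = 160;  R = 2+2 = 4,  c = 160−4² = 144
v_rel = (9, 4),  |v_rel|² = 97;  v_rel·d = (9)·(12) + (4)·(4) = 124
97·t² − 248·t + 144 = 0  ⇒  m = 124² − 97·144 = 1408
m = 1408 > 0,  v_rel·d = 124 > 0  ⇒  inside

inside=yes margin=1408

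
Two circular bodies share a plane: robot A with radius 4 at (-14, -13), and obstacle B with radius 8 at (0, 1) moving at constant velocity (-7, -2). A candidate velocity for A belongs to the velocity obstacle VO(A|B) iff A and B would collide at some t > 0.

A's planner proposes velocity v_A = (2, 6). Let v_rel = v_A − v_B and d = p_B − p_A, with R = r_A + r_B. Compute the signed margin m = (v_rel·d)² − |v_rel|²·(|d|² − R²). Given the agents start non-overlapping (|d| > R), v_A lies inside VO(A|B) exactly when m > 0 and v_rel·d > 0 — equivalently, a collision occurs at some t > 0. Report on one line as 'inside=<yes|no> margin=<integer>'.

d = (14, 14),  |d|² = 392;  R = 4+8 = 12,  c = 392−12² = 248
v_rel = (9, 8),  |v_rel|² = 145;  v_rel·d = (9)·(14) + (8)·(14) = 238
145·t² − 476·t + 248 = 0  ⇒  m = 238² − 145·248 = 20684
m = 20684 > 0,  v_rel·d = 238 > 0  ⇒  inside

inside=yes margin=20684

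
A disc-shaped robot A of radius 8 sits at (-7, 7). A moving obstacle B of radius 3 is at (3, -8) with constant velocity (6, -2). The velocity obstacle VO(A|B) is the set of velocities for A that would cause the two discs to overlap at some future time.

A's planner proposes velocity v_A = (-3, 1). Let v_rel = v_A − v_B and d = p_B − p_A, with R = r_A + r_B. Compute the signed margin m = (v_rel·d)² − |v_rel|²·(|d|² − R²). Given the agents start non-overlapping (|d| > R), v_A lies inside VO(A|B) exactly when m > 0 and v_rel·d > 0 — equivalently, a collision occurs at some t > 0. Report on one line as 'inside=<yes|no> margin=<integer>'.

d = (10, -15),  |d|² = 325;  R = 8+3 = 11,  c = 325−11² = 204
v_rel = (-9, 3),  |v_rel|² = 90;  v_rel·d = (-9)·(10) + (3)·(-15) = -135
90·t² + 270·t + 204 = 0  ⇒  m = (-135)² − 90·204 = -135
m = -135 < 0,  v_rel·d = -135 < 0  ⇒  outside

inside=no margin=-135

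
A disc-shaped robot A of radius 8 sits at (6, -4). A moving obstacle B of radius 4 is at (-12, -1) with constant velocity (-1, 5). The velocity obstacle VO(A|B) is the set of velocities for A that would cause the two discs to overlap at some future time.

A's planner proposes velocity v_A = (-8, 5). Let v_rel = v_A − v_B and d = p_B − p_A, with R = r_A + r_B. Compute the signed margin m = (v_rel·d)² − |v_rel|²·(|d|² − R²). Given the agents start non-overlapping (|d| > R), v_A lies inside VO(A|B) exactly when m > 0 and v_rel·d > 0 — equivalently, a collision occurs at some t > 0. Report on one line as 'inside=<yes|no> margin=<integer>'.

d = (-18, 3),  |d|² = 333;  R = 8+4 = 12,  c = 333−12² = 189
v_rel = (-7, 0),  |v_rel|² = 49;  v_rel·d = (-7)·(-18) + (0)·(3) = 126
49·t² − 252·t + 189 = 0  ⇒  m = 126² − 49·189 = 6615
m = 6615 > 0,  v_rel·d = 126 > 0  ⇒  inside

inside=yes margin=6615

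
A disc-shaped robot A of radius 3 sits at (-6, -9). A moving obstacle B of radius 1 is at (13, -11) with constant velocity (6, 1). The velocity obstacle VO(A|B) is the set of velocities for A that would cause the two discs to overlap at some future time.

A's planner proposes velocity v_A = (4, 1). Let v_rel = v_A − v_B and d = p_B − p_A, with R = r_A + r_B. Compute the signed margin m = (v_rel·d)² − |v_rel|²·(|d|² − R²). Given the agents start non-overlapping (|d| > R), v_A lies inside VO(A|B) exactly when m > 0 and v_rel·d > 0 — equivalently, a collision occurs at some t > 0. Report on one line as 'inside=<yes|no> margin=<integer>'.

d = (19, -2),  |d|² = 365;  R = 3+1 = 4,  c = 365−4² = 349
v_rel = (-2, 0),  |v_rel|² = 4;  v_rel·d = (-2)·(19) + (0)·(-2) = -38
4·t² + 76·t + 349 = 0  ⇒  m = (-38)² − 4·349 = 48
m = 48 > 0,  v_rel·d = -38 < 0  ⇒  outside

inside=no margin=48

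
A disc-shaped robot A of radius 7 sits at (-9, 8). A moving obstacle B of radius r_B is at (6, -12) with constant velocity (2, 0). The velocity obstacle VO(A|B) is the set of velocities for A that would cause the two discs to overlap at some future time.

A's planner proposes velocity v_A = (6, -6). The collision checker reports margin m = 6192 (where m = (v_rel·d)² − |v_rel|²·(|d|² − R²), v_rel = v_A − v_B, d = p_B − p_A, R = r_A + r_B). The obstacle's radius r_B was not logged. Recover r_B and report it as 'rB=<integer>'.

m = 6192
d = (15, -20);  v_rel = (4, -6),  |v_rel|² = 52
v_rel×d = (4)·(-20) − (-6)·(15) = 10
since m = R²·52 − 10²:  R² = (100 + 6192) / 52 = 121
R = √121 = 11  ⇒  r_B = 11 − 7 = 4

rB=4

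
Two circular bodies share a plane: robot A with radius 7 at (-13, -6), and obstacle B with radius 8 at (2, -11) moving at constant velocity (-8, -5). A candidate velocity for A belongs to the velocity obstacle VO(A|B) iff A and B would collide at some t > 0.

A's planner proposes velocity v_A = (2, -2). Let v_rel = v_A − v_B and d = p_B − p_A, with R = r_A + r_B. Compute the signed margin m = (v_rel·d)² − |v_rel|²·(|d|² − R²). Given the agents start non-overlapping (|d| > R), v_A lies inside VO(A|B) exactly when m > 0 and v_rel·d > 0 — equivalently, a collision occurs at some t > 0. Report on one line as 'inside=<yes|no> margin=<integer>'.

d = (15, -5),  |d|² = 250;  R = 7+8 = 15,  c = 250−15² = 25
v_rel = (10, 3),  |v_rel|² = 109;  v_rel·d = (10)·(15) + (3)·(-5) = 135
109·t² − 270·t + 25 = 0  ⇒  m = 135² − 109·25 = 15500
m = 15500 > 0,  v_rel·d = 135 > 0  ⇒  inside

inside=yes margin=15500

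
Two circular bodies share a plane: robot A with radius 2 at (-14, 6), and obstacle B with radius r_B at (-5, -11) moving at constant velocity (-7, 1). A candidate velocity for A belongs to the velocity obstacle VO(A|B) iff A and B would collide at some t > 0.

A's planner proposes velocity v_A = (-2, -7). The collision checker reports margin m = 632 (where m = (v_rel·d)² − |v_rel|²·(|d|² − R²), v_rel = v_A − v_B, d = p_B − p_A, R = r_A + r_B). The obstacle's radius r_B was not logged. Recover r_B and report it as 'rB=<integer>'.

m = 632
d = (9, -17);  v_rel = (5, -8),  |v_rel|² = 89
v_rel×d = (5)·(-17) − (-8)·(9) = -13
since m = R²·89 − (-13)²:  R² = (169 + 632) / 89 = 9
R = √9 = 3  ⇒  r_B = 3 − 2 = 1

rB=1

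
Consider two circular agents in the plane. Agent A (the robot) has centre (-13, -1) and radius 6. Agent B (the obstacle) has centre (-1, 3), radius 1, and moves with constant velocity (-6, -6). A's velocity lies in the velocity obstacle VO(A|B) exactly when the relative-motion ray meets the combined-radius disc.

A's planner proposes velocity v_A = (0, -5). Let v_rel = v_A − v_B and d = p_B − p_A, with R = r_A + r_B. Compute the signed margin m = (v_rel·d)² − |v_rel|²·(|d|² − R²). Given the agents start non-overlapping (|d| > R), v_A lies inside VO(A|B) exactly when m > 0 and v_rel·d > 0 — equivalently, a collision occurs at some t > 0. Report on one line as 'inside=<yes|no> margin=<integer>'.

d = (12, 4),  |d|² = 160;  R = 6+1 = 7,  c = 160−7² = 111
v_rel = (6, 1),  |v_rel|² = 37;  v_rel·d = (6)·(12) + (1)·(4) = 76
37·t² − 152·t + 111 = 0  ⇒  m = 76² − 37·111 = 1669
m = 1669 > 0,  v_rel·d = 76 > 0  ⇒  inside

inside=yes margin=1669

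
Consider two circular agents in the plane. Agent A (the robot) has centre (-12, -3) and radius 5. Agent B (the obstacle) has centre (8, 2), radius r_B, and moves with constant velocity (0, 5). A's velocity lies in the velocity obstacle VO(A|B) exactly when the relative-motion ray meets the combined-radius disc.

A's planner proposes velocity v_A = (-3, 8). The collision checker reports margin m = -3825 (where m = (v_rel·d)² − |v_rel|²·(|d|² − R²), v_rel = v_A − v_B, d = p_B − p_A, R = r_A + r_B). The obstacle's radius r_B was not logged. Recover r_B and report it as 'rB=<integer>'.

m = -3825
d = (20, 5);  v_rel = (-3, 3),  |v_rel|² = 18
v_rel×d = (-3)·(5) − (3)·(20) = -75
since m = R²·18 − (-75)²:  R² = (5625 + -3825) / 18 = 100
R = √100 = 10  ⇒  r_B = 10 − 5 = 5

rB=5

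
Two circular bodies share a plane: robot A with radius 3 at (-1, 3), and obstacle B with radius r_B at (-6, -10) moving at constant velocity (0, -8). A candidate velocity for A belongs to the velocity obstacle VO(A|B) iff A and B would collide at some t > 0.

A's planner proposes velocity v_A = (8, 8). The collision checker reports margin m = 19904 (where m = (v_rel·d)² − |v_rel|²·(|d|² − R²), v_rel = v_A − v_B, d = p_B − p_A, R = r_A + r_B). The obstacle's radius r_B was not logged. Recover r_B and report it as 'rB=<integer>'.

m = 19904
d = (-5, -13);  v_rel = (8, 16),  |v_rel|² = 320
v_rel×d = (8)·(-13) − (16)·(-5) = -24
since m = R²·320 − (-24)²:  R² = (576 + 19904) / 320 = 64
R = √64 = 8  ⇒  r_B = 8 − 3 = 5

rB=5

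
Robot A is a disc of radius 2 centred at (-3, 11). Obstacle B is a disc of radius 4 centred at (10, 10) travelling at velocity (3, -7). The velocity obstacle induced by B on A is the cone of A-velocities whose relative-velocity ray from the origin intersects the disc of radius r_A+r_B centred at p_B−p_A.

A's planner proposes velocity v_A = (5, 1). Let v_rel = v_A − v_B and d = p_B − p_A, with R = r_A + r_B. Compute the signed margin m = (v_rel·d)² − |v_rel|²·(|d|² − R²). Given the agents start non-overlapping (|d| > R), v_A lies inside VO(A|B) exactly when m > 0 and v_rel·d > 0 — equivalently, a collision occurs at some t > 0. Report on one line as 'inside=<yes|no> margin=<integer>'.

d = (13, -1),  |d|² = 170;  R = 2+4 = 6,  c = 170−6² = 134
v_rel = (2, 8),  |v_rel|² = 68;  v_rel·d = (2)·(13) + (8)·(-1) = 18
68·t² − 36·t + 134 = 0  ⇒  m = 18² − 68·134 = -8788
m = -8788 < 0,  v_rel·d = 18 > 0  ⇒  outside

inside=no margin=-8788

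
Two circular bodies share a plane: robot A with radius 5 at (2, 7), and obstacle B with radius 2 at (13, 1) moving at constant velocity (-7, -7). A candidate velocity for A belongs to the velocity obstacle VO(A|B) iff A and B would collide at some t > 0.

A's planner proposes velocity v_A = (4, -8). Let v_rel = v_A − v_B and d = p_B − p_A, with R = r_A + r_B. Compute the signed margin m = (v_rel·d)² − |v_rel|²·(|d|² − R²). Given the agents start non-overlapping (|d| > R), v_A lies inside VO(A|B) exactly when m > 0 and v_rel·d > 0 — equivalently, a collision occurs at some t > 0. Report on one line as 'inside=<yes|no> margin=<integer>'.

d = (11, -6),  |d|² = 157;  R = 5+2 = 7,  c = 157−7² = 108
v_rel = (11, -1),  |v_rel|² = 122;  v_rel·d = (11)·(11) + (-1)·(-6) = 127
122·t² − 254·t + 108 = 0  ⇒  m = 127² − 122·108 = 2953
m = 2953 > 0,  v_rel·d = 127 > 0  ⇒  inside

inside=yes margin=2953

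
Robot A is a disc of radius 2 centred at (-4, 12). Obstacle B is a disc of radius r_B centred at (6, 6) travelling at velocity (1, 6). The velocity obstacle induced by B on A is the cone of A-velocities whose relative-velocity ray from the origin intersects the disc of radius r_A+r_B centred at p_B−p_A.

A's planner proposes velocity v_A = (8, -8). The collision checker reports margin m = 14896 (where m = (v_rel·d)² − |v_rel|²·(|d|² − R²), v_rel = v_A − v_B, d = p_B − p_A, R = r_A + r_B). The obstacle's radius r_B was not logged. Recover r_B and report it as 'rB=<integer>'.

m = 14896
d = (10, -6);  v_rel = (7, -14),  |v_rel|² = 245
v_rel×d = (7)·(-6) − (-14)·(10) = 98
since m = R²·245 − 98²:  R² = (9604 + 14896) / 245 = 100
R = √100 = 10  ⇒  r_B = 10 − 2 = 8

rB=8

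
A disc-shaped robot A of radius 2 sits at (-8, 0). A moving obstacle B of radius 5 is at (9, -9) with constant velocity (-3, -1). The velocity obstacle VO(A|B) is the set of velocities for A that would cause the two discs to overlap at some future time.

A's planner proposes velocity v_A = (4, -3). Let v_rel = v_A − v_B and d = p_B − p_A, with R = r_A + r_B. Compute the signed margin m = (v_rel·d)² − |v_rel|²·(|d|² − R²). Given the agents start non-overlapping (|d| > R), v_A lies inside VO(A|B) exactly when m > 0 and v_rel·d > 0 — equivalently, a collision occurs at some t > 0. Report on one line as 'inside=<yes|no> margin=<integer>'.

d = (17, -9),  |d|² = 370;  R = 2+5 = 7,  c = 370−7² = 321
v_rel = (7, -2),  |v_rel|² = 53;  v_rel·d = (7)·(17) + (-2)·(-9) = 137
53·t² − 274·t + 321 = 0  ⇒  m = 137² − 53·321 = 1756
m = 1756 > 0,  v_rel·d = 137 > 0  ⇒  inside

inside=yes margin=1756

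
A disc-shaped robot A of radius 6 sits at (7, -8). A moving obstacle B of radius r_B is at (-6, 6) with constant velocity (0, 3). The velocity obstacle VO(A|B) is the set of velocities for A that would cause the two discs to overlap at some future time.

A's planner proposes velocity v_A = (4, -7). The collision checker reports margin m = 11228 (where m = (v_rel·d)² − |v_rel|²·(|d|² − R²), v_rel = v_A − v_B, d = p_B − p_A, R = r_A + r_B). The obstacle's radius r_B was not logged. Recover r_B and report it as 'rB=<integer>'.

m = 11228
d = (-13, 14);  v_rel = (4, -10),  |v_rel|² = 116
v_rel×d = (4)·(14) − (-10)·(-13) = -74
since m = R²·116 − (-74)²:  R² = (5476 + 11228) / 116 = 144
R = √144 = 12  ⇒  r_B = 12 − 6 = 6

rB=6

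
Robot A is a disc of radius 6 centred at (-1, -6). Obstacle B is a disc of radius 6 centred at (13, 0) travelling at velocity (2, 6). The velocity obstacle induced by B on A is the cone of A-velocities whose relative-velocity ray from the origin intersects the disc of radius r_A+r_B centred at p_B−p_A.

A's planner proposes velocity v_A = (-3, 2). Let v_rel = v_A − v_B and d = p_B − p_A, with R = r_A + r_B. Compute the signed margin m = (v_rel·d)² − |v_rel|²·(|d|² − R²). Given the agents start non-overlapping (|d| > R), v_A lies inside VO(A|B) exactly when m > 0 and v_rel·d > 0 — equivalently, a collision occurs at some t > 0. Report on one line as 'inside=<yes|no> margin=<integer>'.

d = (14, 6),  |d|² = 232;  R = 6+6 = 12,  c = 232−12² = 88
v_rel = (-5, -4),  |v_rel|² = 41;  v_rel·d = (-5)·(14) + (-4)·(6) = -94
41·t² + 188·t + 88 = 0  ⇒  m = (-94)² − 41·88 = 5228
m = 5228 > 0,  v_rel·d = -94 < 0  ⇒  outside

inside=no margin=5228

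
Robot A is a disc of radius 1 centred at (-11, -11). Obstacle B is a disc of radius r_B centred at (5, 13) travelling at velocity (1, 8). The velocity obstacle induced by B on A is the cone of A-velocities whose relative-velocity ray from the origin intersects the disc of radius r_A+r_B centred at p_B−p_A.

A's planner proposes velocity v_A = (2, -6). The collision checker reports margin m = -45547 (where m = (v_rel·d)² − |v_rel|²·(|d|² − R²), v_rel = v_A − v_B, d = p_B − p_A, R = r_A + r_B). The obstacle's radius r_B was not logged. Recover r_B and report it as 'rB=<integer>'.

m = -45547
d = (16, 24);  v_rel = (1, -14),  |v_rel|² = 197
v_rel×d = (1)·(24) − (-14)·(16) = 248
since m = R²·197 − 248²:  R² = (61504 + -45547) / 197 = 81
R = √81 = 9  ⇒  r_B = 9 − 1 = 8

rB=8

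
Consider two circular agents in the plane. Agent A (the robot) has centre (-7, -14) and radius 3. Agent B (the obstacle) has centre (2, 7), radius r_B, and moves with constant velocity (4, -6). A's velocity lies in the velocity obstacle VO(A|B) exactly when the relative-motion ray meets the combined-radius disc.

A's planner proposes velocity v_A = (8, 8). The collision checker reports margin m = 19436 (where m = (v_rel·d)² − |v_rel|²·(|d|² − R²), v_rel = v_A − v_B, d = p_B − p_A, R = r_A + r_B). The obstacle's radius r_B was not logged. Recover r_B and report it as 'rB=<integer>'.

m = 19436
d = (9, 21);  v_rel = (4, 14),  |v_rel|² = 212
v_rel×d = (4)·(21) − (14)·(9) = -42
since m = R²·212 − (-42)²:  R² = (1764 + 19436) / 212 = 100
R = √100 = 10  ⇒  r_B = 10 − 3 = 7

rB=7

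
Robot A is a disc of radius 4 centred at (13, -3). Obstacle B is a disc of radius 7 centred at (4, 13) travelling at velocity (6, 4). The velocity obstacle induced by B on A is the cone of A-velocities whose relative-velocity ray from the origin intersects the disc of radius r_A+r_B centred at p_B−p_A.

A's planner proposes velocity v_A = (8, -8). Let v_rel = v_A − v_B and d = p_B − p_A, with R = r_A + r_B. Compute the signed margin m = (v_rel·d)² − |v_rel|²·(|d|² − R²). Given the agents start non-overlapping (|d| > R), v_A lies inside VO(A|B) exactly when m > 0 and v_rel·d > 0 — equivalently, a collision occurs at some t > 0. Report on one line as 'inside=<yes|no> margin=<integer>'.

d = (-9, 16),  |d|² = 337;  R = 4+7 = 11,  c = 337−11² = 216
v_rel = (2, -12),  |v_rel|² = 148;  v_rel·d = (2)·(-9) + (-12)·(16) = -210
148·t² + 420·t + 216 = 0  ⇒  m = (-210)² − 148·216 = 12132
m = 12132 > 0,  v_rel·d = -210 < 0  ⇒  outside

inside=no margin=12132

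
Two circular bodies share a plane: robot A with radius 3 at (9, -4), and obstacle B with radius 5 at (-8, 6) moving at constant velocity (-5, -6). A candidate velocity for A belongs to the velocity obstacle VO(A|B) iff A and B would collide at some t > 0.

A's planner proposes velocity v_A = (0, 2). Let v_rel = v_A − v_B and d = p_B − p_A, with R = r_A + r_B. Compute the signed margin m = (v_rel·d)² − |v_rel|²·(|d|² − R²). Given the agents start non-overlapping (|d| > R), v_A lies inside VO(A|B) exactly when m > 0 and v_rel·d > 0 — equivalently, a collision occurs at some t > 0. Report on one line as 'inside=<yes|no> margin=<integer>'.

d = (-17, 10),  |d|² = 389;  R = 3+5 = 8,  c = 389−8² = 325
v_rel = (5, 8),  |v_rel|² = 89;  v_rel·d = (5)·(-17) + (8)·(10) = -5
89·t² + 10·t + 325 = 0  ⇒  m = (-5)² − 89·325 = -28900
m = -28900 < 0,  v_rel·d = -5 < 0  ⇒  outside

inside=no margin=-28900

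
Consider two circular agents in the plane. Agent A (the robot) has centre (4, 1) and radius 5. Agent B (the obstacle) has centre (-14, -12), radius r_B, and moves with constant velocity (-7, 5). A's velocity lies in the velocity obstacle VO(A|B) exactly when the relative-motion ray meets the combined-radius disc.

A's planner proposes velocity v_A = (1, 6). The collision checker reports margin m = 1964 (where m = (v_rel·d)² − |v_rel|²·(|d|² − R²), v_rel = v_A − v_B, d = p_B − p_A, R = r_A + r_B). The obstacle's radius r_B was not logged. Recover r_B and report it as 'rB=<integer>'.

m = 1964
d = (-18, -13);  v_rel = (8, 1),  |v_rel|² = 65
v_rel×d = (8)·(-13) − (1)·(-18) = -86
since m = R²·65 − (-86)²:  R² = (7396 + 1964) / 65 = 144
R = √144 = 12  ⇒  r_B = 12 − 5 = 7

rB=7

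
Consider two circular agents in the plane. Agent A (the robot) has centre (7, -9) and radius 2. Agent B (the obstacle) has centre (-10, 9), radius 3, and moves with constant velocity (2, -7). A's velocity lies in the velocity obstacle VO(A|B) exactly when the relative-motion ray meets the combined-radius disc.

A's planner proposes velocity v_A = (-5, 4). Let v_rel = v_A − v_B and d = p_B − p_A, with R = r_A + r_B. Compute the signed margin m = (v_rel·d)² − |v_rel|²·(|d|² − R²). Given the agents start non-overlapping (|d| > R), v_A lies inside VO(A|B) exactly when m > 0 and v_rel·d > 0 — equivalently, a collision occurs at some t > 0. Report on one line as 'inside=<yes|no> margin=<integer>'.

d = (-17, 18),  |d|² = 613;  R = 2+3 = 5,  c = 613−5² = 588
v_rel = (-7, 11),  |v_rel|² = 170;  v_rel·d = (-7)·(-17) + (11)·(18) = 317
170·t² − 634·t + 588 = 0  ⇒  m = 317² − 170·588 = 529
m = 529 > 0,  v_rel·d = 317 > 0  ⇒  inside

inside=yes margin=529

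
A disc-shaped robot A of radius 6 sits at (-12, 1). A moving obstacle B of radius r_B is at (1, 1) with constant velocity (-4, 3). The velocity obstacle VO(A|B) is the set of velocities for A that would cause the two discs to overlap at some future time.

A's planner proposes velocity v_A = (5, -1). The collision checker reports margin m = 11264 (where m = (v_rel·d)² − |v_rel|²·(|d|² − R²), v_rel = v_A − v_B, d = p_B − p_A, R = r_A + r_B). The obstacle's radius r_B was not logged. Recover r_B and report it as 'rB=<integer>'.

m = 11264
d = (13, 0);  v_rel = (9, -4),  |v_rel|² = 97
v_rel×d = (9)·(0) − (-4)·(13) = 52
since m = R²·97 − 52²:  R² = (2704 + 11264) / 97 = 144
R = √144 = 12  ⇒  r_B = 12 − 6 = 6

rB=6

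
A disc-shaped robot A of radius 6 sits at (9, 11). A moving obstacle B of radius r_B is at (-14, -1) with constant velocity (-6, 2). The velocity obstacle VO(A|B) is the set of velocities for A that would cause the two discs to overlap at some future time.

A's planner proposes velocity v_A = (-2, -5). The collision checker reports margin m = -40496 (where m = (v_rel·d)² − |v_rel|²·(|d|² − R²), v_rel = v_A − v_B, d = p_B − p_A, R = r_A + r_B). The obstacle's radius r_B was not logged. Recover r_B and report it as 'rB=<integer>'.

m = -40496
d = (-23, -12);  v_rel = (4, -7),  |v_rel|² = 65
v_rel×d = (4)·(-12) − (-7)·(-23) = -209
since m = R²·65 − (-209)²:  R² = (43681 + -40496) / 65 = 49
R = √49 = 7  ⇒  r_B = 7 − 6 = 1

rB=1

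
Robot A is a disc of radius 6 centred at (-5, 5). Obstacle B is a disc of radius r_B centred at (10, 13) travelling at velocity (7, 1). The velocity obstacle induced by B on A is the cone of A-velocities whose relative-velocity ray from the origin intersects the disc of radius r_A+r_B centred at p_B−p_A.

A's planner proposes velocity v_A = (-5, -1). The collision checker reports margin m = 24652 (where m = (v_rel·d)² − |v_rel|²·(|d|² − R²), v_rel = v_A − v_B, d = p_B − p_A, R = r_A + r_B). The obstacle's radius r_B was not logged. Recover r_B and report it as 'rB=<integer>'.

m = 24652
d = (15, 8);  v_rel = (-12, -2),  |v_rel|² = 148
v_rel×d = (-12)·(8) − (-2)·(15) = -66
since m = R²·148 − (-66)²:  R² = (4356 + 24652) / 148 = 196
R = √196 = 14  ⇒  r_B = 14 − 6 = 8

rB=8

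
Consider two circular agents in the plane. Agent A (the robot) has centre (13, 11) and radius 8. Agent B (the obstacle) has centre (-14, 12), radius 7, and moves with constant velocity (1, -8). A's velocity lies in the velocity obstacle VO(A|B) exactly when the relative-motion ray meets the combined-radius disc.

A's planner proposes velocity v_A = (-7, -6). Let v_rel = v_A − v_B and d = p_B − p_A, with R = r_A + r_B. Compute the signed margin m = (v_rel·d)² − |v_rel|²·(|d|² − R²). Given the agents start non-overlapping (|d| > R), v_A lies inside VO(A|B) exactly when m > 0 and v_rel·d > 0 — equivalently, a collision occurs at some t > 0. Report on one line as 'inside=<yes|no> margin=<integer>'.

d = (-27, 1),  |d|² = 730;  R = 8+7 = 15,  c = 730−15² = 505
v_rel = (-8, 2),  |v_rel|² = 68;  v_rel·d = (-8)·(-27) + (2)·(1) = 218
68·t² − 436·t + 505 = 0  ⇒  m = 218² − 68·505 = 13184
m = 13184 > 0,  v_rel·d = 218 > 0  ⇒  inside

inside=yes margin=13184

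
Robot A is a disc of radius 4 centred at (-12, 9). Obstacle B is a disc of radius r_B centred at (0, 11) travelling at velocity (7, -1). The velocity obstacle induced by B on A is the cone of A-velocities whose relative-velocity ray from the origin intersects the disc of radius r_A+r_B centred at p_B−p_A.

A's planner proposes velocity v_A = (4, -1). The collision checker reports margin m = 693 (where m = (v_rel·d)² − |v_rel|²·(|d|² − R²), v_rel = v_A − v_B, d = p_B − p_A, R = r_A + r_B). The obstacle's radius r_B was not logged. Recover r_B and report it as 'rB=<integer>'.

m = 693
d = (12, 2);  v_rel = (-3, 0),  |v_rel|² = 9
v_rel×d = (-3)·(2) − (0)·(12) = -6
since m = R²·9 − (-6)²:  R² = (36 + 693) / 9 = 81
R = √81 = 9  ⇒  r_B = 9 − 4 = 5

rB=5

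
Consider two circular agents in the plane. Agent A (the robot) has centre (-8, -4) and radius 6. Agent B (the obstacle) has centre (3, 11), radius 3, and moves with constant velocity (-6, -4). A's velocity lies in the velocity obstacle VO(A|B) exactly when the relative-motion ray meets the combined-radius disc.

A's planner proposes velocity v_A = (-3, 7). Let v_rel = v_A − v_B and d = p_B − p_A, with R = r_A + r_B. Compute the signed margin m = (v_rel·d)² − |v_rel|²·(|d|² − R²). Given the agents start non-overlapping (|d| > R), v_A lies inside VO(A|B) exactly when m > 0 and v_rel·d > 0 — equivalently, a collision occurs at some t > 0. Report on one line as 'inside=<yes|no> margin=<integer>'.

d = (11, 15),  |d|² = 346;  R = 6+3 = 9,  c = 346−9² = 265
v_rel = (3, 11),  |v_rel|² = 130;  v_rel·d = (3)·(11) + (11)·(15) = 198
130·t² − 396·t + 265 = 0  ⇒  m = 198² − 130·265 = 4754
m = 4754 > 0,  v_rel·d = 198 > 0  ⇒  inside

inside=yes margin=4754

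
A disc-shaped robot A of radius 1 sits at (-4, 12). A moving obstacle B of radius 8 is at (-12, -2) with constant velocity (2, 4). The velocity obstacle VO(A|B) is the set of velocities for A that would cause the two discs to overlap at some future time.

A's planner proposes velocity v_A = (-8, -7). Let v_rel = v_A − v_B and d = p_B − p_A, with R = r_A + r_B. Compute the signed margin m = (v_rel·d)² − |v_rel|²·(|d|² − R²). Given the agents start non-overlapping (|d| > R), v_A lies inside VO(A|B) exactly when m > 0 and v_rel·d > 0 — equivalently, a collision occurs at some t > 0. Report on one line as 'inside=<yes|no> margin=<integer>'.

d = (-8, -14),  |d|² = 260;  R = 1+8 = 9,  c = 260−9² = 179
v_rel = (-10, -11),  |v_rel|² = 221;  v_rel·d = (-10)·(-8) + (-11)·(-14) = 234
221·t² − 468·t + 179 = 0  ⇒  m = 234² − 221·179 = 15197
m = 15197 > 0,  v_rel·d = 234 > 0  ⇒  inside

inside=yes margin=15197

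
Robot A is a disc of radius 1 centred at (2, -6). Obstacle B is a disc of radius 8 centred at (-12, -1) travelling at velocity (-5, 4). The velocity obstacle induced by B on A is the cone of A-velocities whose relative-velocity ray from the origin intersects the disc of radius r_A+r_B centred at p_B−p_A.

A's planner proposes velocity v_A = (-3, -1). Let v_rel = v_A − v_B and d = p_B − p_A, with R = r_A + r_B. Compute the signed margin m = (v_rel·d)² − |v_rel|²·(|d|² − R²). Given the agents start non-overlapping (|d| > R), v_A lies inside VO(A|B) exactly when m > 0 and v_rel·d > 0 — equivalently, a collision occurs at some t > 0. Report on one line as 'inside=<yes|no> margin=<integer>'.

d = (-14, 5),  |d|² = 221;  R = 1+8 = 9,  c = 221−9² = 140
v_rel = (2, -5),  |v_rel|² = 29;  v_rel·d = (2)·(-14) + (-5)·(5) = -53
29·t² + 106·t + 140 = 0  ⇒  m = (-53)² − 29·140 = -1251
m = -1251 < 0,  v_rel·d = -53 < 0  ⇒  outside

inside=no margin=-1251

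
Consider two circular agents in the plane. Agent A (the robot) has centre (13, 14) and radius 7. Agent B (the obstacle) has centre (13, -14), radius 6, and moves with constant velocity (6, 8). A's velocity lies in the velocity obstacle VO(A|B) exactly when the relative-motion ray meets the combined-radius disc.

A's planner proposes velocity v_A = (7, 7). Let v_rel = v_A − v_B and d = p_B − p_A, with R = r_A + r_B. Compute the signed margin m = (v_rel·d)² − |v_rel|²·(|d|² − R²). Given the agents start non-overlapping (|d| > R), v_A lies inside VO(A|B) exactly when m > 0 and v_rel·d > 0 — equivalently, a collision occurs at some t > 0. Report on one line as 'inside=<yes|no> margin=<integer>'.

d = (0, -28),  |d|² = 784;  R = 7+6 = 13,  c = 784−13² = 615
v_rel = (1, -1),  |v_rel|² = 2;  v_rel·d = (1)·(0) + (-1)·(-28) = 28
2·t² − 56·t + 615 = 0  ⇒  m = 28² − 2·615 = -446
m = -446 < 0,  v_rel·d = 28 > 0  ⇒  outside

inside=no margin=-446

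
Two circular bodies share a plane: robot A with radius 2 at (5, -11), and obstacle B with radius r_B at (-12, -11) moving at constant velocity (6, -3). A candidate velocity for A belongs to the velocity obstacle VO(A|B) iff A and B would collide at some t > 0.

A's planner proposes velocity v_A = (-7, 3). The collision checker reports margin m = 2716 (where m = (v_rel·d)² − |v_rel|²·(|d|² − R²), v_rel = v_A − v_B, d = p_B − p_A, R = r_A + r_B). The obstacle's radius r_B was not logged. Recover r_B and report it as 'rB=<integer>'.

m = 2716
d = (-17, 0);  v_rel = (-13, 6),  |v_rel|² = 205
v_rel×d = (-13)·(0) − (6)·(-17) = 102
since m = R²·205 − 102²:  R² = (10404 + 2716) / 205 = 64
R = √64 = 8  ⇒  r_B = 8 − 2 = 6

rB=6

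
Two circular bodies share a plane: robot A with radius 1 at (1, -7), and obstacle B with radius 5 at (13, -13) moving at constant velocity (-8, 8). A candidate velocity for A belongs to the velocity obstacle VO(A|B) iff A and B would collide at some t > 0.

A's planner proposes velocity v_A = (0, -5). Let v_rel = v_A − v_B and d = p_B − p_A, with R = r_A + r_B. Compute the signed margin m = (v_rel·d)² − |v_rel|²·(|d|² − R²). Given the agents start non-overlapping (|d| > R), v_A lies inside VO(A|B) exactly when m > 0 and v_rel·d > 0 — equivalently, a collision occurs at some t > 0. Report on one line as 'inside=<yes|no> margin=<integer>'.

d = (12, -6),  |d|² = 180;  R = 1+5 = 6,  c = 180−6² = 144
v_rel = (8, -13),  |v_rel|² = 233;  v_rel·d = (8)·(12) + (-13)·(-6) = 174
233·t² − 348·t + 144 = 0  ⇒  m = 174² − 233·144 = -3276
m = -3276 < 0,  v_rel·d = 174 > 0  ⇒  outside

inside=no margin=-3276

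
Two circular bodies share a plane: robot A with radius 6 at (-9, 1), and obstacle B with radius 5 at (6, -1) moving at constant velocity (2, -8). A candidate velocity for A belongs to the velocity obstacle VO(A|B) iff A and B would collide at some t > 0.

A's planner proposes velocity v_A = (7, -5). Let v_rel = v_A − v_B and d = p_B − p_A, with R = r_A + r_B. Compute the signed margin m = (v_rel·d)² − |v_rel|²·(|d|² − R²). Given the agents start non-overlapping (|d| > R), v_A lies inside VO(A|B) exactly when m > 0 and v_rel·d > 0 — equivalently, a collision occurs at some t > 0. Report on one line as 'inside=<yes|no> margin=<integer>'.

d = (15, -2),  |d|² = 229;  R = 6+5 = 11,  c = 229−11² = 108
v_rel = (5, 3),  |v_rel|² = 34;  v_rel·d = (5)·(15) + (3)·(-2) = 69
34·t² − 138·t + 108 = 0  ⇒  m = 69² − 34·108 = 1089
m = 1089 > 0,  v_rel·d = 69 > 0  ⇒  inside

inside=yes margin=1089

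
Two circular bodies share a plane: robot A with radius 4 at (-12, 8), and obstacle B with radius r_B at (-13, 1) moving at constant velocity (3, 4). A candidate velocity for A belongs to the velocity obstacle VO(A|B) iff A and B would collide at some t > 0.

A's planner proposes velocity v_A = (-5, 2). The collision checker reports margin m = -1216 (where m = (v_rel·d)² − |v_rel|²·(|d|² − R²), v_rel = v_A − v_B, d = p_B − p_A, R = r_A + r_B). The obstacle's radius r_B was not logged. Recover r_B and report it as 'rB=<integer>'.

m = -1216
d = (-1, -7);  v_rel = (-8, -2),  |v_rel|² = 68
v_rel×d = (-8)·(-7) − (-2)·(-1) = 54
since m = R²·68 − 54²:  R² = (2916 + -1216) / 68 = 25
R = √25 = 5  ⇒  r_B = 5 − 4 = 1

rB=1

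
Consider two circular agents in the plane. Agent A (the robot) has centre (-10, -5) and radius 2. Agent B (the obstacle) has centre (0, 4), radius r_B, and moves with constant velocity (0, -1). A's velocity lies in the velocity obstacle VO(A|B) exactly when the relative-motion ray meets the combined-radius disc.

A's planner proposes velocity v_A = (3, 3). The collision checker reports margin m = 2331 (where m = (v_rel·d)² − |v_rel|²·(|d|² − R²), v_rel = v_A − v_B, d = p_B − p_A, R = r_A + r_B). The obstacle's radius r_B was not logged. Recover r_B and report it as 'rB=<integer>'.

m = 2331
d = (10, 9);  v_rel = (3, 4),  |v_rel|² = 25
v_rel×d = (3)·(9) − (4)·(10) = -13
since m = R²·25 − (-13)²:  R² = (169 + 2331) / 25 = 100
R = √100 = 10  ⇒  r_B = 10 − 2 = 8

rB=8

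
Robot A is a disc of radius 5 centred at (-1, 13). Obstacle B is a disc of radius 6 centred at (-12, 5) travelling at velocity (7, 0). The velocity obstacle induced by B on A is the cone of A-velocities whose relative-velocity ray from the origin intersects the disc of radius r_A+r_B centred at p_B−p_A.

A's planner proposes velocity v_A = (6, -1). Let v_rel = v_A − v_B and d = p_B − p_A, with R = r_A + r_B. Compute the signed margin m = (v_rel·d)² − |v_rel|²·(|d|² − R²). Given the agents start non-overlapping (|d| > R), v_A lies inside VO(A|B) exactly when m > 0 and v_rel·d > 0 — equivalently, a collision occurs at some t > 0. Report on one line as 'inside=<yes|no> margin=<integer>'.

d = (-11, -8),  |d|² = 185;  R = 5+6 = 11,  c = 185−11² = 64
v_rel = (-1, -1),  |v_rel|² = 2;  v_rel·d = (-1)·(-11) + (-1)·(-8) = 19
2·t² − 38·t + 64 = 0  ⇒  m = 19² − 2·64 = 233
m = 233 > 0,  v_rel·d = 19 > 0  ⇒  inside

inside=yes margin=233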